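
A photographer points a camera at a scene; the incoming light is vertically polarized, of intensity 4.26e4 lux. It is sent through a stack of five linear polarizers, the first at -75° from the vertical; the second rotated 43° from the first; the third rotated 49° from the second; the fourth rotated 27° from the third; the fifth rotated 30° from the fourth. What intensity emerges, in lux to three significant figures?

I₁ = 4.26e4 lux · cos²(75°) = 2854 lux.
I₂ = I₁ · cos²(43°) = 2854 · 0.5349 = 1526 lux.
I₃ = I₂ · cos²(49°) = 1526 · 0.4304 = 657 lux.
I₄ = I₃ · cos²(27°) = 657 · 0.7939 = 521.6 lux.
I₅ = I₄ · cos²(30°) = 521.6 · 0.75 = 391.2 lux.

I ≈ 391 lux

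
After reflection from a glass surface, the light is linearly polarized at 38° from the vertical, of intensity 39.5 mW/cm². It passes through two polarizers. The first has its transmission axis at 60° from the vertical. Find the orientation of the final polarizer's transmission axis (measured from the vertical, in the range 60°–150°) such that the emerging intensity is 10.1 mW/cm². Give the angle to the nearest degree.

θ ≈ 117°

I₁ = I₀ cos²(60° − 38°) = I₀ cos²(22°) = 0.8597 I₀.
Target fraction: 10.1 / 39.5 mW/cm² = 0.2557 of I₀.
Need I₂/I₀ = 0.2557, so cos²(θ − 60°) = 0.2557 / 0.8597 = 0.2974.
θ − 60° = arccos(√0.2974) = 56.9°, giving θ ≈ 60 + 56.9 = 116.9°.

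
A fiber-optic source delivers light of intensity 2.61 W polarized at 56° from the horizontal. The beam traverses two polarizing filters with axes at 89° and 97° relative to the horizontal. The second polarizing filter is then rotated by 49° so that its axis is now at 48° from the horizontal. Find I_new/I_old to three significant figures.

Before rotation:
I₁ = I₀ cos²(89° − 56°) = I₀ cos²(33°) = 0.7034 I₀.
I₂ = I₁ cos²(97° − 89°) = 0.7034 I₀ · cos²(8°) = 0.6897 I₀.
After rotation:
I₁ = I₀ cos²(89° − 56°) = I₀ cos²(33°) = 0.7034 I₀.
I₂ = I₁ cos²(48° − 89°) = 0.7034 I₀ · cos²(41°) = 0.4006 I₀.
Ratio = 0.4006 / 0.6897 = 0.5808.

I_new/I_old ≈ 0.581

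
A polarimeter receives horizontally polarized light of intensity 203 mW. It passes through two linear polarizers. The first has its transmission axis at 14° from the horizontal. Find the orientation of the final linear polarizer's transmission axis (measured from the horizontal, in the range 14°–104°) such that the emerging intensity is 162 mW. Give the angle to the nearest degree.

θ ≈ 37°

I₁ = I₀ cos²(14° − 0°) = I₀ cos²(14°) = 0.9415 I₀.
Target fraction: 162 / 203 mW = 0.798 of I₀.
Need I₂/I₀ = 0.798, so cos²(θ − 14°) = 0.798 / 0.9415 = 0.8476.
θ − 14° = arccos(√0.8476) = 23.0°, giving θ ≈ 14 + 23.0 = 37.0°.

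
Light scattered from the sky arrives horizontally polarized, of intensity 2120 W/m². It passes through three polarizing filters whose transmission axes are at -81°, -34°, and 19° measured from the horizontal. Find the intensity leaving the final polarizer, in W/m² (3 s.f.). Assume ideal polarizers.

I ≈ 8.74 W/m²

I₁ = 2120 W/m² · cos²(81°) = 51.88 W/m².
I₂ = I₁ · cos²(47°) = 51.88 · 0.4651 = 24.13 W/m².
I₃ = I₂ · cos²(53°) = 24.13 · 0.3622 = 8.74 W/m².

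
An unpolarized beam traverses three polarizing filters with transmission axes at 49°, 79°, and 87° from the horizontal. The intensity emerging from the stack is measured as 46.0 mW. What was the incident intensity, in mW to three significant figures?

I₀ ≈ 125 mW

Unpolarized light through the first polarizer → I₁ = ½ I₀, now polarized at 49°.
I₂ = I₁ cos²(79° − 49°) = 0.5 I₀ · cos²(30°) = 0.375 I₀.
I₃ = I₂ cos²(87° − 79°) = 0.375 I₀ · cos²(8°) = 0.3677 I₀.
So 46.0 mW = 0.3677 I₀, giving I₀ = 46.0/0.3677 = 125.1 mW.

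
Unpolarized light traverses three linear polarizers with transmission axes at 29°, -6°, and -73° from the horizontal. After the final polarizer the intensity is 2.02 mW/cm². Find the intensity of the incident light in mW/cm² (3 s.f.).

I₀ ≈ 39.4 mW/cm²

Unpolarized light through the first polarizer → I₁ = ½ I₀, now polarized at 29°.
I₂ = I₁ cos²(-6° − 29°) = 0.5 I₀ · cos²(35°) = 0.3355 I₀.
I₃ = I₂ cos²(-73° + 6°) = 0.3355 I₀ · cos²(67°) = 0.05122 I₀.
So 2.02 mW/cm² = 0.05122 I₀, giving I₀ = 2.02/0.05122 = 39.44 mW/cm².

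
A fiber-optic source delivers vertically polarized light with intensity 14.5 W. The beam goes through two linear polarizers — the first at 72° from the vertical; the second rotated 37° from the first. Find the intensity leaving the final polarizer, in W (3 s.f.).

I₁ = 14.5 W · cos²(72°) = 1.385 W.
I₂ = I₁ · cos²(37°) = 1.385 · 0.6378 = 0.8831 W.

I ≈ 0.883 W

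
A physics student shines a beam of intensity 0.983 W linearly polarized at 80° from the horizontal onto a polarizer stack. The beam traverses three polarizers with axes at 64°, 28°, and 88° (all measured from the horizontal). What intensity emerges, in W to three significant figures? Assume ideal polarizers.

I ≈ 0.149 W

I₁ = 0.983 W · cos²(16°) = 0.9083 W.
I₂ = I₁ · cos²(36°) = 0.9083 · 0.6545 = 0.5945 W.
I₃ = I₂ · cos²(60°) = 0.5945 · 0.25 = 0.1486 W.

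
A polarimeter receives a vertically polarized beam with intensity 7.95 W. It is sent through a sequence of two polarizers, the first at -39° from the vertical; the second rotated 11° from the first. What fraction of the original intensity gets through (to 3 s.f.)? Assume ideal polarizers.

I/I₀ ≈ 0.582

By Malus's law, I₁ = 7.95 W · cos²(39°) = 4.801 W.
I₂ = I₁ · cos²(11°) = 4.801 · 0.9636 = 4.627 W.
Transmitted fraction = 0.582.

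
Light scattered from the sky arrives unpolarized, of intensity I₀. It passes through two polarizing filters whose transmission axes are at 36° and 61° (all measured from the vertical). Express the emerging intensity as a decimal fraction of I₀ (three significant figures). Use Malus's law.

≈ 0.411 I₀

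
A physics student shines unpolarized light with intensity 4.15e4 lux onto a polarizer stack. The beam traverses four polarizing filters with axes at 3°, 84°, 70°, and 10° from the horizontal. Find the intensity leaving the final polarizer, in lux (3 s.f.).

I ≈ 120 lux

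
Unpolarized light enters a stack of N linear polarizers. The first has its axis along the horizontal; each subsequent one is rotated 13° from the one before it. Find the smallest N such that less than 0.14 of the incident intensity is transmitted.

First polarizer halves the unpolarized light: factor 1/2.
Each further stage multiplies by cos²(13°) = 0.9494.
After N polarizers: T = 0.5·0.9494^(N−1). Require T < 0.14 ⇒ N−1 > ln(0.14/0.5)/ln(0.9494) = 24.51, so N−1 ≥ 25 and N = 26.
Check: N=26 gives T = 0.1365 < 0.14; N=25 gives T = 0.1438.

N = 26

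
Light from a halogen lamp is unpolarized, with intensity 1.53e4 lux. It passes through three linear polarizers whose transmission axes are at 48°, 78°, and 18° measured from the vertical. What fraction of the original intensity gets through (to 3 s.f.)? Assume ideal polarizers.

I/I₀ ≈ 0.0938

Unpolarized light through the first polarizer → I₁ = 1.53e4 lux/2 = 7650 lux, polarized at 48°.
I₂ = I₁ · cos²(30°) = 7650 · 0.75 = 5738 lux.
I₃ = I₂ · cos²(60°) = 5738 · 0.25 = 1434 lux.
Transmitted fraction = 0.09375.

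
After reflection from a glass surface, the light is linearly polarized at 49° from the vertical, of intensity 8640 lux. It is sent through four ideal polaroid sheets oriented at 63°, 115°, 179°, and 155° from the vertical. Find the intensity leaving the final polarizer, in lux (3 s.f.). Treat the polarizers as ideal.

I₁ = 8640 lux · cos²(14°) = 8134 lux.
I₂ = I₁ · cos²(52°) = 8134 · 0.379 = 3083 lux.
I₃ = I₂ · cos²(64°) = 3083 · 0.1922 = 592.5 lux.
I₄ = I₃ · cos²(24°) = 592.5 · 0.8346 = 494.5 lux.

I ≈ 494 lux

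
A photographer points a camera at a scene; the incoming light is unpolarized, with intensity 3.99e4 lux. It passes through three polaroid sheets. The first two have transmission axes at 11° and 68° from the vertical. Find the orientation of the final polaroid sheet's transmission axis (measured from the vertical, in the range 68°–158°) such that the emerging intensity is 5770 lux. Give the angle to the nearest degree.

θ ≈ 77°

Unpolarized light through the first polarizer → I₁ = ½ I₀, now polarized at 11°.
I₂ = I₁ cos²(68° − 11°) = 0.5 I₀ · cos²(57°) = 0.1483 I₀.
Target fraction: 5770 / 3.99e4 lux = 0.1446 of I₀.
Need I₃/I₀ = 0.1446, so cos²(θ − 68°) = 0.1446 / 0.1483 = 0.975.
θ − 68° = arccos(√0.975) = 9.1°, giving θ ≈ 68 + 9.1 = 77.1°.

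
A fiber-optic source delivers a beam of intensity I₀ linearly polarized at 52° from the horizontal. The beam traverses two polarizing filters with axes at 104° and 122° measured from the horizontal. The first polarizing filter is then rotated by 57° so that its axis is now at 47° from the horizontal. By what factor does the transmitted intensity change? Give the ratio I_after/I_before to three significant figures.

I_new/I_old ≈ 0.194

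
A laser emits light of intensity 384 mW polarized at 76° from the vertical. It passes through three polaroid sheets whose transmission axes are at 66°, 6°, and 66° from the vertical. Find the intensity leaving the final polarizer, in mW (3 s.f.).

By Malus's law, I₁ = 384 mW · cos²(10°) = 372.4 mW.
I₂ = I₁ · cos²(60°) = 372.4 · 0.25 = 93.11 mW.
I₃ = I₂ · cos²(60°) = 93.11 · 0.25 = 23.28 mW.

I ≈ 23.3 mW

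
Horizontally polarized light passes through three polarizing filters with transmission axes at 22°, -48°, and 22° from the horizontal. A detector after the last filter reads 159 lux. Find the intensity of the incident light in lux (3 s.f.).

By Malus's law, I₁ = I₀ cos²(22° − 0°) = I₀ cos²(22°) = 0.8597 I₀.
I₂ = I₁ cos²(-48° − 22°) = 0.8597 I₀ · cos²(70°) = 0.1006 I₀.
I₃ = I₂ cos²(22° + 48°) = 0.1006 I₀ · cos²(70°) = 0.01176 I₀.
So 159 lux = 0.01176 I₀, giving I₀ = 159/0.01176 = 1.352e+04 lux.

I₀ ≈ 1.35e4 lux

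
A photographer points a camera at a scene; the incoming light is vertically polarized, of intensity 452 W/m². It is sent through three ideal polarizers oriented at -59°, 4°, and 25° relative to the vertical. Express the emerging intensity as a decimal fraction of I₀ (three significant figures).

I/I₀ ≈ 0.0477

I₁ = 452 W/m² · cos²(59°) = 119.9 W/m².
I₂ = I₁ · cos²(63°) = 119.9 · 0.2061 = 24.71 W/m².
I₃ = I₂ · cos²(21°) = 24.71 · 0.8716 = 21.54 W/m².
Transmitted fraction = 0.04765.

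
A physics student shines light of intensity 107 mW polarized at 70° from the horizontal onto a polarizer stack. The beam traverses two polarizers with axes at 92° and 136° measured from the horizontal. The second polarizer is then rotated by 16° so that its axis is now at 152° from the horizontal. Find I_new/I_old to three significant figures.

Before rotation:
I₁ = I₀ cos²(92° − 70°) = I₀ cos²(22°) = 0.8597 I₀.
I₂ = I₁ cos²(136° − 92°) = 0.8597 I₀ · cos²(44°) = 0.4448 I₀.
After rotation:
I₁ = I₀ cos²(92° − 70°) = I₀ cos²(22°) = 0.8597 I₀.
I₂ = I₁ cos²(152° − 92°) = 0.8597 I₀ · cos²(60°) = 0.2149 I₀.
Ratio = 0.2149 / 0.4448 = 0.4831.

I_new/I_old ≈ 0.483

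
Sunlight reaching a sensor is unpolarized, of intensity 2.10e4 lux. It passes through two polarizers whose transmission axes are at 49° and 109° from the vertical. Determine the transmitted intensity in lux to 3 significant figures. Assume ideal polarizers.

Unpolarized light through the first polarizer → I₁ = 2.10e4 lux/2 = 1.05e+04 lux, polarized at 49°.
I₂ = I₁ · cos²(60°) = 1.05e+04 · 0.25 = 2625 lux.

I ≈ 2630 lux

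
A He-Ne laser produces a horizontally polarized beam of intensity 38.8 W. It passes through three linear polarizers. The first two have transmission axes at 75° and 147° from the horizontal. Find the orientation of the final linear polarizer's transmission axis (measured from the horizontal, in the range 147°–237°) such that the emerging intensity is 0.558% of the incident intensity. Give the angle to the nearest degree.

By Malus's law, I₁ = I₀ cos²(75° − 0°) = I₀ cos²(75°) = 0.06699 I₀.
I₂ = I₁ cos²(147° − 75°) = 0.06699 I₀ · cos²(72°) = 0.006397 I₀.
Need I₃/I₀ = 0.00558, so cos²(θ − 147°) = 0.00558 / 0.006397 = 0.8723.
θ − 147° = arccos(√0.8723) = 20.9°, giving θ ≈ 147 + 20.9 = 167.9°.

θ ≈ 168°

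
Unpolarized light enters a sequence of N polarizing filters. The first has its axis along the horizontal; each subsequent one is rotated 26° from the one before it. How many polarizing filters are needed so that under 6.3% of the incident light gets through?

N = 11

First polarizer halves the unpolarized light: factor 1/2.
Each further stage multiplies by cos²(26°) = 0.8078.
After N polarizers: T = 0.5·0.8078^(N−1). Require T < 0.063 ⇒ N−1 > ln(0.063/0.5)/ln(0.8078) = 9.71, so N−1 ≥ 10 and N = 11.
Check: N=11 gives T = 0.05918 < 0.063; N=10 gives T = 0.07326.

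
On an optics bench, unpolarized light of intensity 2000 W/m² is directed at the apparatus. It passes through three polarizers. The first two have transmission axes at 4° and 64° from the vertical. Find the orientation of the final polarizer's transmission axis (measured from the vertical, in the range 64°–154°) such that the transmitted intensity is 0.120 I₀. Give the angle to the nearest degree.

Unpolarized light through the first polarizer → I₁ = ½ I₀, now polarized at 4°.
I₂ = I₁ cos²(64° − 4°) = 0.5 I₀ · cos²(60°) = 0.125 I₀.
Need I₃/I₀ = 0.12, so cos²(θ − 64°) = 0.12 / 0.125 = 0.96.
θ − 64° = arccos(√0.96) = 11.5°, giving θ ≈ 64 + 11.5 = 75.5°.

θ ≈ 76°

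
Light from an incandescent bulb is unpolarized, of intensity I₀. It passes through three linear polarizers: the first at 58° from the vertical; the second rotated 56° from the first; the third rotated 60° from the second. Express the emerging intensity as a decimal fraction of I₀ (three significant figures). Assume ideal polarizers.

Unpolarized light through the first polarizer → I₁ = ½ I₀, now polarized at 58°.
I₂ = I₁ cos²(56°) = 0.5 · 0.3127 I₀ = 0.1563 I₀.
I₃ = I₂ cos²(60°) = 0.1563 · 0.25 I₀ = 0.03909 I₀.
Transmitted fraction = 0.03909.

≈ 0.0391 I₀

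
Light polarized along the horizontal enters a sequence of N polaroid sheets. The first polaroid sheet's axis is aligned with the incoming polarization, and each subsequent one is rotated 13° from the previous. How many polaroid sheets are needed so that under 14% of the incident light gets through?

N = 39

First polarizer is aligned with the polarization: full transmission.
Each further stage multiplies by cos²(13°) = 0.9494.
After N polarizers: T = 0.9494^(N−1). Require T < 0.14 ⇒ N−1 > ln(0.14)/ln(0.9494) = 37.86, so N−1 ≥ 38 and N = 39.
Check: N=39 gives T = 0.139 < 0.14; N=38 gives T = 0.1464.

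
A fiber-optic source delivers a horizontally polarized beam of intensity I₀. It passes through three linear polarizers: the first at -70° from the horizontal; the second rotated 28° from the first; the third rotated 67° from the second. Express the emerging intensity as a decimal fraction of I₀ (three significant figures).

≈ 0.0139 I₀

I₁ = I₀ cos²(-70° − 0°) = I₀ cos²(70°) = 0.117 I₀.
I₂ = I₁ cos²(28°) = 0.117 · 0.7796 I₀ = 0.0912 I₀.
I₃ = I₂ cos²(67°) = 0.0912 · 0.1527 I₀ = 0.01392 I₀.
Transmitted fraction = 0.01392.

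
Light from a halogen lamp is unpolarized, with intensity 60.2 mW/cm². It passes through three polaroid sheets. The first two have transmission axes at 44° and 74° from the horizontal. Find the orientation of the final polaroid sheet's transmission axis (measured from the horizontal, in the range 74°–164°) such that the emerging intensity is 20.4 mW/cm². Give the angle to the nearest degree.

θ ≈ 92°

Unpolarized light through the first polarizer → I₁ = ½ I₀, now polarized at 44°.
I₂ = I₁ cos²(74° − 44°) = 0.5 I₀ · cos²(30°) = 0.375 I₀.
Target fraction: 20.4 / 60.2 mW/cm² = 0.3389 of I₀.
Need I₃/I₀ = 0.3389, so cos²(θ − 74°) = 0.3389 / 0.375 = 0.9037.
θ − 74° = arccos(√0.9037) = 18.1°, giving θ ≈ 74 + 18.1 = 92.1°.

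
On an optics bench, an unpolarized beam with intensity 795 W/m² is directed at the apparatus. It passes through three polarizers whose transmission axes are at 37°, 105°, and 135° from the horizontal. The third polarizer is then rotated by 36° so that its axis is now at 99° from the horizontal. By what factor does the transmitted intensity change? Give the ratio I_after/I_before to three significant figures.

I_new/I_old ≈ 1.32

Before rotation:
Unpolarized light through the first polarizer → I₁ = ½ I₀, now polarized at 37°.
I₂ = I₁ cos²(105° − 37°) = 0.5 I₀ · cos²(68°) = 0.07017 I₀.
I₃ = I₂ cos²(135° − 105°) = 0.07017 I₀ · cos²(30°) = 0.05262 I₀.
After rotation:
Unpolarized light through the first polarizer → I₁ = ½ I₀, now polarized at 37°.
I₂ = I₁ cos²(105° − 37°) = 0.5 I₀ · cos²(68°) = 0.07017 I₀.
I₃ = I₂ cos²(99° − 105°) = 0.07017 I₀ · cos²(6°) = 0.0694 I₀.
Ratio = 0.0694 / 0.05262 = 1.319.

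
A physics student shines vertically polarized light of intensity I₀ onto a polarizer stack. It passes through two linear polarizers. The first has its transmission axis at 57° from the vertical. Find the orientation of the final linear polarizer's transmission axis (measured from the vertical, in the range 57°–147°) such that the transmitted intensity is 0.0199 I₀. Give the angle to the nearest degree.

I₁ = I₀ cos²(57° − 0°) = I₀ cos²(57°) = 0.2966 I₀.
Need I₂/I₀ = 0.0199, so cos²(θ − 57°) = 0.0199 / 0.2966 = 0.06709.
θ − 57° = arccos(√0.06709) = 75.0°, giving θ ≈ 57 + 75.0 = 132.0°.

θ ≈ 132°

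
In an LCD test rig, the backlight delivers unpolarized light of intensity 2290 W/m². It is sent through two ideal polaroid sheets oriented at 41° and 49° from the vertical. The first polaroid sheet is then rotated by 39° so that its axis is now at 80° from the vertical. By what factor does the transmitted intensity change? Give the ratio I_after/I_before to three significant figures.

I_new/I_old ≈ 0.749

Before rotation:
Unpolarized light through the first polarizer → I₁ = ½ I₀, now polarized at 41°.
I₂ = I₁ cos²(49° − 41°) = 0.5 I₀ · cos²(8°) = 0.4903 I₀.
After rotation:
Unpolarized light through the first polarizer → I₁ = ½ I₀, now polarized at 80°.
I₂ = I₁ cos²(49° − 80°) = 0.5 I₀ · cos²(31°) = 0.3674 I₀.
Ratio = 0.3674 / 0.4903 = 0.7492.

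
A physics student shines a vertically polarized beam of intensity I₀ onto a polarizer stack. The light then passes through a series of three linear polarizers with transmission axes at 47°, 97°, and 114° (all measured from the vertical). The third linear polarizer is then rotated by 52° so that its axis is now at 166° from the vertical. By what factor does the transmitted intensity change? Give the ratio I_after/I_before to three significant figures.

I_new/I_old ≈ 0.140

Before rotation:
I₁ = I₀ cos²(47° − 0°) = I₀ cos²(47°) = 0.4651 I₀.
I₂ = I₁ cos²(97° − 47°) = 0.4651 I₀ · cos²(50°) = 0.1922 I₀.
I₃ = I₂ cos²(114° − 97°) = 0.1922 I₀ · cos²(17°) = 0.1757 I₀.
After rotation:
I₁ = I₀ cos²(47° − 0°) = I₀ cos²(47°) = 0.4651 I₀.
I₂ = I₁ cos²(97° − 47°) = 0.4651 I₀ · cos²(50°) = 0.1922 I₀.
I₃ = I₂ cos²(166° − 97°) = 0.1922 I₀ · cos²(69°) = 0.02468 I₀.
Ratio = 0.02468 / 0.1757 = 0.1404.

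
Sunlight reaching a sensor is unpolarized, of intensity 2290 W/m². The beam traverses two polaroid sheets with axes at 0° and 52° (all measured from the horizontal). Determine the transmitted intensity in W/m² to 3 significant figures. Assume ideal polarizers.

I ≈ 434 W/m²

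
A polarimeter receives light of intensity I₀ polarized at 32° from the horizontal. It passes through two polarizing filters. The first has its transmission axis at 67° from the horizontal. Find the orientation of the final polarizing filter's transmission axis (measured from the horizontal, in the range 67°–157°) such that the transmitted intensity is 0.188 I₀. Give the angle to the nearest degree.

θ ≈ 125°

By Malus's law, I₁ = I₀ cos²(67° − 32°) = I₀ cos²(35°) = 0.671 I₀.
Need I₂/I₀ = 0.188, so cos²(θ − 67°) = 0.188 / 0.671 = 0.2802.
θ − 67° = arccos(√0.2802) = 58.0°, giving θ ≈ 67 + 58.0 = 125.0°.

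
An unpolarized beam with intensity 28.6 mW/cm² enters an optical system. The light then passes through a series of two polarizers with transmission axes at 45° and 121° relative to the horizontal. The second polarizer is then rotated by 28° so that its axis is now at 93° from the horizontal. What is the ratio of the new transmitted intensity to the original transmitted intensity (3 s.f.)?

Before rotation:
Unpolarized light through the first polarizer → I₁ = ½ I₀, now polarized at 45°.
I₂ = I₁ cos²(121° − 45°) = 0.5 I₀ · cos²(76°) = 0.02926 I₀.
After rotation:
Unpolarized light through the first polarizer → I₁ = ½ I₀, now polarized at 45°.
I₂ = I₁ cos²(93° − 45°) = 0.5 I₀ · cos²(48°) = 0.2239 I₀.
Ratio = 0.2239 / 0.02926 = 7.65.

I_new/I_old ≈ 7.65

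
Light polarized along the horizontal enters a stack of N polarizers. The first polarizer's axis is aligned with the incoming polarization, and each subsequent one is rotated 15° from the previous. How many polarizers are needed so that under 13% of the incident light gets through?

N = 31

First polarizer is aligned with the polarization: full transmission.
Each further stage multiplies by cos²(15°) = 0.933.
After N polarizers: T = 0.933^(N−1). Require T < 0.13 ⇒ N−1 > ln(0.13)/ln(0.933) = 29.42, so N−1 ≥ 30 and N = 31.
Check: N=31 gives T = 0.1249 < 0.13; N=30 gives T = 0.1339.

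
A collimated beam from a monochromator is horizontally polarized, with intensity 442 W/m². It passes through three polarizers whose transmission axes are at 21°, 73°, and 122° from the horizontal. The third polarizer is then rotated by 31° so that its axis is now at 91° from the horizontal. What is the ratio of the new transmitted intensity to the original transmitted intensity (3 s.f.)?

Before rotation:
By Malus's law, I₁ = I₀ cos²(21° − 0°) = I₀ cos²(21°) = 0.8716 I₀.
I₂ = I₁ cos²(73° − 21°) = 0.8716 I₀ · cos²(52°) = 0.3304 I₀.
I₃ = I₂ cos²(122° − 73°) = 0.3304 I₀ · cos²(49°) = 0.1422 I₀.
After rotation:
I₁ = I₀ cos²(21° − 0°) = I₀ cos²(21°) = 0.8716 I₀.
I₂ = I₁ cos²(73° − 21°) = 0.8716 I₀ · cos²(52°) = 0.3304 I₀.
I₃ = I₂ cos²(91° − 73°) = 0.3304 I₀ · cos²(18°) = 0.2988 I₀.
Ratio = 0.2988 / 0.1422 = 2.101.

I_new/I_old ≈ 2.10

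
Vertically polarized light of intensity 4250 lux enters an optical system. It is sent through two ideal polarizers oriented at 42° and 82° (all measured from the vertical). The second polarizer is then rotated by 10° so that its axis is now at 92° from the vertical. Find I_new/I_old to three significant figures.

Before rotation:
I₁ = I₀ cos²(42° − 0°) = I₀ cos²(42°) = 0.5523 I₀.
I₂ = I₁ cos²(82° − 42°) = 0.5523 I₀ · cos²(40°) = 0.3241 I₀.
After rotation:
I₁ = I₀ cos²(42° − 0°) = I₀ cos²(42°) = 0.5523 I₀.
I₂ = I₁ cos²(92° − 42°) = 0.5523 I₀ · cos²(50°) = 0.2282 I₀.
Ratio = 0.2282 / 0.3241 = 0.7041.

I_new/I_old ≈ 0.704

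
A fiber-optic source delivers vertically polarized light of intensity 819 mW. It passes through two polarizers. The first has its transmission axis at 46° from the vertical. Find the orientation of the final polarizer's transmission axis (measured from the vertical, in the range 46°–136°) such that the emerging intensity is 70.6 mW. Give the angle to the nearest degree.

θ ≈ 111°

By Malus's law, I₁ = I₀ cos²(46° − 0°) = I₀ cos²(46°) = 0.4826 I₀.
Target fraction: 70.6 / 819 mW = 0.0862 of I₀.
Need I₂/I₀ = 0.0862, so cos²(θ − 46°) = 0.0862 / 0.4826 = 0.1786.
θ − 46° = arccos(√0.1786) = 65.0°, giving θ ≈ 46 + 65.0 = 111.0°.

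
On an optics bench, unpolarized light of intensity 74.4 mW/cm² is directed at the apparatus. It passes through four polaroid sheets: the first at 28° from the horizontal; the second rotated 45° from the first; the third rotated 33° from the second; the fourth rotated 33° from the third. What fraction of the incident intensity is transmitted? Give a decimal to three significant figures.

I/I₀ ≈ 0.124

Unpolarized light through the first polarizer → I₁ = 74.4 mW/cm²/2 = 37.2 mW/cm², polarized at 28°.
I₂ = I₁ · cos²(45°) = 37.2 · 0.5 = 18.6 mW/cm².
I₃ = I₂ · cos²(33°) = 18.6 · 0.7034 = 13.08 mW/cm².
I₄ = I₃ · cos²(33°) = 13.08 · 0.7034 = 9.202 mW/cm².
Transmitted fraction = 0.1237.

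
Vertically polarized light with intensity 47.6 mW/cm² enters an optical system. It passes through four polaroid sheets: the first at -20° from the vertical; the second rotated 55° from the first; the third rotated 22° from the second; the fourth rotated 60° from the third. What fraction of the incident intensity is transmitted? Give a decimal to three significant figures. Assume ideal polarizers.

I/I₀ ≈ 0.0624

By Malus's law, I₁ = 47.6 mW/cm² · cos²(20°) = 42.03 mW/cm².
I₂ = I₁ · cos²(55°) = 42.03 · 0.329 = 13.83 mW/cm².
I₃ = I₂ · cos²(22°) = 13.83 · 0.8597 = 11.89 mW/cm².
I₄ = I₃ · cos²(60°) = 11.89 · 0.25 = 2.972 mW/cm².
Transmitted fraction = 0.06243.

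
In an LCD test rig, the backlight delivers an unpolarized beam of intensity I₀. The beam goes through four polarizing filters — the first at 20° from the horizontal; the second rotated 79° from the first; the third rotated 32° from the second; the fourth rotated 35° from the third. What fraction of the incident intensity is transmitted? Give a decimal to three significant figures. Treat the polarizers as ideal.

≈ 0.00878 I₀

Unpolarized light through the first polarizer → I₁ = ½ I₀, now polarized at 20°.
I₂ = I₁ cos²(79°) = 0.5 · 0.03641 I₀ = 0.0182 I₀.
I₃ = I₂ cos²(32°) = 0.0182 · 0.7192 I₀ = 0.01309 I₀.
I₄ = I₃ cos²(35°) = 0.01309 · 0.671 I₀ = 0.008785 I₀.
Transmitted fraction = 0.008785.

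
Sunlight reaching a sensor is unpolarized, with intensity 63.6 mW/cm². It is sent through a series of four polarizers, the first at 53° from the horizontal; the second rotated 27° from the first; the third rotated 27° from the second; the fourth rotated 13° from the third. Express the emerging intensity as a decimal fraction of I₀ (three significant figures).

I/I₀ ≈ 0.299

Unpolarized light through the first polarizer → I₁ = 63.6 mW/cm²/2 = 31.8 mW/cm², polarized at 53°.
I₂ = I₁ · cos²(27°) = 31.8 · 0.7939 = 25.25 mW/cm².
I₃ = I₂ · cos²(27°) = 25.25 · 0.7939 = 20.04 mW/cm².
I₄ = I₃ · cos²(13°) = 20.04 · 0.9494 = 19.03 mW/cm².
Transmitted fraction = 0.2992.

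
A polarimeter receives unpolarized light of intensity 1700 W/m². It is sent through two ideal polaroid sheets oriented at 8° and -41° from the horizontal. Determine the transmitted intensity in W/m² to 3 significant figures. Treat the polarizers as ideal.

I ≈ 366 W/m²

Unpolarized light through the first polarizer → I₁ = 1700 W/m²/2 = 850 W/m², polarized at 8°.
I₂ = I₁ · cos²(49°) = 850 · 0.4304 = 365.9 W/m².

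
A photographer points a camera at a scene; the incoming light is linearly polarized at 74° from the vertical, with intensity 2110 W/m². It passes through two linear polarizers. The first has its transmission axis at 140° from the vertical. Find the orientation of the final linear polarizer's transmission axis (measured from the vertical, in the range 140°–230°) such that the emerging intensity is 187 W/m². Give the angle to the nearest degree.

By Malus's law, I₁ = I₀ cos²(140° − 74°) = I₀ cos²(66°) = 0.1654 I₀.
Target fraction: 187 / 2110 W/m² = 0.08863 of I₀.
Need I₂/I₀ = 0.08863, so cos²(θ − 140°) = 0.08863 / 0.1654 = 0.5357.
θ − 140° = arccos(√0.5357) = 43.0°, giving θ ≈ 140 + 43.0 = 183.0°.

θ ≈ 183°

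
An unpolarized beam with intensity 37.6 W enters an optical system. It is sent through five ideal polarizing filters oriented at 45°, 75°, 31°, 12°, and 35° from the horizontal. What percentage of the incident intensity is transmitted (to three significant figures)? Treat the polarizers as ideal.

Unpolarized light through the first polarizer → I₁ = 37.6 W/2 = 18.8 W, polarized at 45°.
I₂ = I₁ · cos²(30°) = 18.8 · 0.75 = 14.1 W.
I₃ = I₂ · cos²(44°) = 14.1 · 0.5174 = 7.296 W.
I₄ = I₃ · cos²(19°) = 7.296 · 0.894 = 6.523 W.
I₅ = I₄ · cos²(23°) = 6.523 · 0.8473 = 5.527 W.
That is 14.7% of the incident intensity.

≈ 14.7%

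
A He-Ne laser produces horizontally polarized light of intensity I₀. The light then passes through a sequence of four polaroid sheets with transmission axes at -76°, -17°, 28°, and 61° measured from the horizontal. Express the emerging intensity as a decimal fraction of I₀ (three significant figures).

I₁ = I₀ cos²(-76° − 0°) = I₀ cos²(76°) = 0.05853 I₀.
I₂ = I₁ cos²(-17° + 76°) = 0.05853 I₀ · cos²(59°) = 0.01552 I₀.
I₃ = I₂ cos²(28° + 17°) = 0.01552 I₀ · cos²(45°) = 0.007762 I₀.
I₄ = I₃ cos²(61° − 28°) = 0.007762 I₀ · cos²(33°) = 0.00546 I₀.
Transmitted fraction = 0.00546.

≈ 0.00546 I₀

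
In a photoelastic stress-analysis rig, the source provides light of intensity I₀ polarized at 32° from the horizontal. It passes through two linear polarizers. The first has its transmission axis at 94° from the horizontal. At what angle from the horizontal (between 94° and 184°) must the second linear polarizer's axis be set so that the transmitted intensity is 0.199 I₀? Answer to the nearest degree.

θ ≈ 112°

I₁ = I₀ cos²(94° − 32°) = I₀ cos²(62°) = 0.2204 I₀.
Need I₂/I₀ = 0.199, so cos²(θ − 94°) = 0.199 / 0.2204 = 0.9029.
θ − 94° = arccos(√0.9029) = 18.2°, giving θ ≈ 94 + 18.2 = 112.2°.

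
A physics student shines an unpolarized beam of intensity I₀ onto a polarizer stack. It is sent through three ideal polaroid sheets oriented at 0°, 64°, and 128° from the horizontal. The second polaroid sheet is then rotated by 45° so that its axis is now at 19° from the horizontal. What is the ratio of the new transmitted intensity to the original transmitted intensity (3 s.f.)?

Before rotation:
Unpolarized light through the first polarizer → I₁ = ½ I₀, now polarized at 0°.
I₂ = I₁ cos²(64° − 0°) = 0.5 I₀ · cos²(64°) = 0.09608 I₀.
I₃ = I₂ cos²(128° − 64°) = 0.09608 I₀ · cos²(64°) = 0.01846 I₀.
After rotation:
Unpolarized light through the first polarizer → I₁ = ½ I₀, now polarized at 0°.
I₂ = I₁ cos²(19° − 0°) = 0.5 I₀ · cos²(19°) = 0.447 I₀.
Angle between axes 2 and 3: 71°. I₃ = 0.447 I₀ · cos²(71°) = 0.04738 I₀.
Ratio = 0.04738 / 0.01846 = 2.566.

I_new/I_old ≈ 2.57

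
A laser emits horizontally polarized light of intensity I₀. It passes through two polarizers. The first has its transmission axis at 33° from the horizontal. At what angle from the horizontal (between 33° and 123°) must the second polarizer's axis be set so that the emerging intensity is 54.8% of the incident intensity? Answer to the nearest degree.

I₁ = I₀ cos²(33° − 0°) = I₀ cos²(33°) = 0.7034 I₀.
Need I₂/I₀ = 0.548, so cos²(θ − 33°) = 0.548 / 0.7034 = 0.7791.
θ − 33° = arccos(√0.7791) = 28.0°, giving θ ≈ 33 + 28.0 = 61.0°.

θ ≈ 61°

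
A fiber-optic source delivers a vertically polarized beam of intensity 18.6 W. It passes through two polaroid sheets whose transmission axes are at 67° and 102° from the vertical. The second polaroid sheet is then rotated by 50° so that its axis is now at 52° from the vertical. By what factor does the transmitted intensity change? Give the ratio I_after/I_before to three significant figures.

Before rotation:
By Malus's law, I₁ = I₀ cos²(67° − 0°) = I₀ cos²(67°) = 0.1527 I₀.
I₂ = I₁ cos²(102° − 67°) = 0.1527 I₀ · cos²(35°) = 0.1024 I₀.
After rotation:
I₁ = I₀ cos²(67° − 0°) = I₀ cos²(67°) = 0.1527 I₀.
I₂ = I₁ cos²(52° − 67°) = 0.1527 I₀ · cos²(15°) = 0.1424 I₀.
Ratio = 0.1424 / 0.1024 = 1.39.

I_new/I_old ≈ 1.39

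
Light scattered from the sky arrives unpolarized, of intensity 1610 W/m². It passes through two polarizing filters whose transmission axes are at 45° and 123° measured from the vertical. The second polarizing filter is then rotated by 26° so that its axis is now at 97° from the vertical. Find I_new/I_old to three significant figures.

Before rotation:
Unpolarized light through the first polarizer → I₁ = ½ I₀, now polarized at 45°.
I₂ = I₁ cos²(123° − 45°) = 0.5 I₀ · cos²(78°) = 0.02161 I₀.
After rotation:
Unpolarized light through the first polarizer → I₁ = ½ I₀, now polarized at 45°.
I₂ = I₁ cos²(97° − 45°) = 0.5 I₀ · cos²(52°) = 0.1895 I₀.
Ratio = 0.1895 / 0.02161 = 8.769.

I_new/I_old ≈ 8.77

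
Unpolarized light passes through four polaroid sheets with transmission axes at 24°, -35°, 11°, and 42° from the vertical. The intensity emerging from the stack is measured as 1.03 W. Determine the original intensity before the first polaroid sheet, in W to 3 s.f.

Unpolarized light through the first polarizer → I₁ = ½ I₀, now polarized at 24°.
I₂ = I₁ cos²(-35° − 24°) = 0.5 I₀ · cos²(59°) = 0.1326 I₀.
I₃ = I₂ cos²(11° + 35°) = 0.1326 I₀ · cos²(46°) = 0.064 I₀.
I₄ = I₃ cos²(42° − 11°) = 0.064 I₀ · cos²(31°) = 0.04702 I₀.
So 1.03 W = 0.04702 I₀, giving I₀ = 1.03/0.04702 = 21.9 W.

I₀ ≈ 21.9 W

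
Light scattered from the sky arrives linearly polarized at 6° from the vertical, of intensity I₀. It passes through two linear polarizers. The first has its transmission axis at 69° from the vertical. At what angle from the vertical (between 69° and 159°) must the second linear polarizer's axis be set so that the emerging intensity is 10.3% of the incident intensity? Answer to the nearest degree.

I₁ = I₀ cos²(69° − 6°) = I₀ cos²(63°) = 0.2061 I₀.
Need I₂/I₀ = 0.103, so cos²(θ − 69°) = 0.103 / 0.2061 = 0.4997.
θ − 69° = arccos(√0.4997) = 45.0°, giving θ ≈ 69 + 45.0 = 114.0°.

θ ≈ 114°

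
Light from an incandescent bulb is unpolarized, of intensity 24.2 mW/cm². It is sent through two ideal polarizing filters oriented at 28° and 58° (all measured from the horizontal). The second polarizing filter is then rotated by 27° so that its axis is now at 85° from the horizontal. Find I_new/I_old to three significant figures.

I_new/I_old ≈ 0.396

Before rotation:
Unpolarized light through the first polarizer → I₁ = ½ I₀, now polarized at 28°.
I₂ = I₁ cos²(58° − 28°) = 0.5 I₀ · cos²(30°) = 0.375 I₀.
After rotation:
Unpolarized light through the first polarizer → I₁ = ½ I₀, now polarized at 28°.
I₂ = I₁ cos²(85° − 28°) = 0.5 I₀ · cos²(57°) = 0.1483 I₀.
Ratio = 0.1483 / 0.375 = 0.3955.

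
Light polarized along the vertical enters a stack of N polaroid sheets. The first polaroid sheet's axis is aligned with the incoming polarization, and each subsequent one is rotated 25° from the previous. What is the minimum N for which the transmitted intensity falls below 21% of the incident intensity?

N = 9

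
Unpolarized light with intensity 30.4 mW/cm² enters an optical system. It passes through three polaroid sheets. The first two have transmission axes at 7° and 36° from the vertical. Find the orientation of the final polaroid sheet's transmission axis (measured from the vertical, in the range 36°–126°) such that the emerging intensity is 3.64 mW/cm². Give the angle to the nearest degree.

Unpolarized light through the first polarizer → I₁ = ½ I₀, now polarized at 7°.
I₂ = I₁ cos²(36° − 7°) = 0.5 I₀ · cos²(29°) = 0.3825 I₀.
Target fraction: 3.64 / 30.4 mW/cm² = 0.1197 of I₀.
Need I₃/I₀ = 0.1197, so cos²(θ − 36°) = 0.1197 / 0.3825 = 0.3131.
θ − 36° = arccos(√0.3131) = 56.0°, giving θ ≈ 36 + 56.0 = 92.0°.

θ ≈ 92°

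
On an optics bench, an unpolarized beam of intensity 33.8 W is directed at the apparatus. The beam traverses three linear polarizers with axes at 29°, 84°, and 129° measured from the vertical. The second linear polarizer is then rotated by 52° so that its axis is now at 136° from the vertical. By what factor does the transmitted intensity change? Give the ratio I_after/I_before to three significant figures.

Before rotation:
Unpolarized light through the first polarizer → I₁ = ½ I₀, now polarized at 29°.
I₂ = I₁ cos²(84° − 29°) = 0.5 I₀ · cos²(55°) = 0.1645 I₀.
I₃ = I₂ cos²(129° − 84°) = 0.1645 I₀ · cos²(45°) = 0.08225 I₀.
After rotation:
Unpolarized light through the first polarizer → I₁ = ½ I₀, now polarized at 29°.
Angle between axes 1 and 2: 73°. I₂ = 0.5 I₀ · cos²(73°) = 0.04274 I₀.
I₃ = I₂ cos²(129° − 136°) = 0.04274 I₀ · cos²(7°) = 0.04211 I₀.
Ratio = 0.04211 / 0.08225 = 0.5119.

I_new/I_old ≈ 0.512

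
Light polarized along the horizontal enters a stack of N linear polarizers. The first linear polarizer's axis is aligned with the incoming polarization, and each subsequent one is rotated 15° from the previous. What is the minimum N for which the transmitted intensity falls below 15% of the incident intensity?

First polarizer is aligned with the polarization: full transmission.
Each further stage multiplies by cos²(15°) = 0.933.
After N polarizers: T = 0.933^(N−1). Require T < 0.15 ⇒ N−1 > ln(0.15)/ln(0.933) = 27.36, so N−1 ≥ 28 and N = 29.
Check: N=29 gives T = 0.1435 < 0.15; N=28 gives T = 0.1538.

N = 29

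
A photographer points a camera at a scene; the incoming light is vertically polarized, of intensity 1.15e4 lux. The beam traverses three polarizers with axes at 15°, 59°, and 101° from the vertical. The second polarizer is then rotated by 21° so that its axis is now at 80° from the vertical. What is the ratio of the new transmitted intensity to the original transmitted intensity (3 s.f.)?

Before rotation:
By Malus's law, I₁ = I₀ cos²(15° − 0°) = I₀ cos²(15°) = 0.933 I₀.
I₂ = I₁ cos²(59° − 15°) = 0.933 I₀ · cos²(44°) = 0.4828 I₀.
I₃ = I₂ cos²(101° − 59°) = 0.4828 I₀ · cos²(42°) = 0.2666 I₀.
After rotation:
I₁ = I₀ cos²(15° − 0°) = I₀ cos²(15°) = 0.933 I₀.
I₂ = I₁ cos²(80° − 15°) = 0.933 I₀ · cos²(65°) = 0.1666 I₀.
I₃ = I₂ cos²(101° − 80°) = 0.1666 I₀ · cos²(21°) = 0.1452 I₀.
Ratio = 0.1452 / 0.2666 = 0.5447.

I_new/I_old ≈ 0.545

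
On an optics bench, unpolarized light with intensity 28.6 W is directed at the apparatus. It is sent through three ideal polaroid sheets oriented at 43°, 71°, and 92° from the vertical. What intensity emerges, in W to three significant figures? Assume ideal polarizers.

I ≈ 9.72 W

Unpolarized light through the first polarizer → I₁ = 28.6 W/2 = 14.3 W, polarized at 43°.
I₂ = I₁ · cos²(28°) = 14.3 · 0.7796 = 11.15 W.
I₃ = I₂ · cos²(21°) = 11.15 · 0.8716 = 9.716 W.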